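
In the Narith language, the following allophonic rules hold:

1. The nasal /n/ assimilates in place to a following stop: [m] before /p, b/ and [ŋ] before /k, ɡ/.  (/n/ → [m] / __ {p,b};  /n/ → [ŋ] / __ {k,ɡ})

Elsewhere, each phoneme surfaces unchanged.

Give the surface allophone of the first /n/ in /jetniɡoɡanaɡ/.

/n/ (between /t/ and /i/) is in the target of rule 1 but the environment (before a labial or velar stop) is not met → [n].

[n]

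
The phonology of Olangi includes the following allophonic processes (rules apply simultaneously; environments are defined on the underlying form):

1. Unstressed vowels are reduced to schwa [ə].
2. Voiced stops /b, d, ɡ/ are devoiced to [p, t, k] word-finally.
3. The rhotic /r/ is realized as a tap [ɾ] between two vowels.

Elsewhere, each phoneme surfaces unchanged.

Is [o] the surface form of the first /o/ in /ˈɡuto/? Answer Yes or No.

No

Rule 1 applies to /o/ (word-final: in an unstressed syllable) → [ə].
The actual realization is [ə], not [o].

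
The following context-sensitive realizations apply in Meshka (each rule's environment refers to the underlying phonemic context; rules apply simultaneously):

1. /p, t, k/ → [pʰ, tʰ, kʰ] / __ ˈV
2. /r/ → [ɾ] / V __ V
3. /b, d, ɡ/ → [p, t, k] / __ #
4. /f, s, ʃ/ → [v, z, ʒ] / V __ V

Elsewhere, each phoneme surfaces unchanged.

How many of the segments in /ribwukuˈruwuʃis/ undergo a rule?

Segments that undergo a rule: /r/ → [ɾ] (rule 2); /ʃ/ → [ʒ] (rule 4).
All other segments surface unchanged.

2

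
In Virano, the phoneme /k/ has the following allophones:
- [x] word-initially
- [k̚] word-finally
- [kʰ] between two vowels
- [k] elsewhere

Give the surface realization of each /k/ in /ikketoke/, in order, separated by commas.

[k], [k], [kʰ]

Occurrence 1 (position 2): no conditioning environment matches → elsewhere allophone [k].
Occurrence 2 (position 3): no conditioning environment matches → elsewhere allophone [k].
Occurrence 3 (position 7): between two vowels → [kʰ].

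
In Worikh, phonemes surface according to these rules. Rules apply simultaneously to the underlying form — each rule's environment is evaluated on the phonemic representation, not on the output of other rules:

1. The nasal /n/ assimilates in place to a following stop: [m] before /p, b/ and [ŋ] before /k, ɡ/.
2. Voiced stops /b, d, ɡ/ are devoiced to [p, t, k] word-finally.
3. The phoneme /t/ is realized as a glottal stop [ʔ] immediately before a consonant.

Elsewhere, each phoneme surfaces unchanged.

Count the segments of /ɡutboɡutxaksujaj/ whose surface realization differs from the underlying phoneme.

Segments that undergo a rule: /t/ → [ʔ] (rule 3); /t/ → [ʔ] (rule 3).
All other segments surface unchanged.

2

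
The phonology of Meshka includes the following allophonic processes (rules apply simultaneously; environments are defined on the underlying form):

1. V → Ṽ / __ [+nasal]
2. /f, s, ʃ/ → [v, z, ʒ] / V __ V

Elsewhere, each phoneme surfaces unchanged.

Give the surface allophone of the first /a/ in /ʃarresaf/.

[a]

/a/ — between /ʃ/ and /r/; rule 1 does not apply here → [a].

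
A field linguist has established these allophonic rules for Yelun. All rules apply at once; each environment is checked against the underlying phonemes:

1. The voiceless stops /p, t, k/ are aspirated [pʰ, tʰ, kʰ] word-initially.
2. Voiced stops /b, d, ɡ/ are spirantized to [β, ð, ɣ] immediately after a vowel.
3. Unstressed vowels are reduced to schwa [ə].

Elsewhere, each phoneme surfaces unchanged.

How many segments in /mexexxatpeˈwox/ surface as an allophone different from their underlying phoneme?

4

Segments that undergo a rule: /e/ → [ə] (rule 3); /e/ → [ə] (rule 3); /a/ → [ə] (rule 3); /e/ → [ə] (rule 3).
All other segments surface unchanged.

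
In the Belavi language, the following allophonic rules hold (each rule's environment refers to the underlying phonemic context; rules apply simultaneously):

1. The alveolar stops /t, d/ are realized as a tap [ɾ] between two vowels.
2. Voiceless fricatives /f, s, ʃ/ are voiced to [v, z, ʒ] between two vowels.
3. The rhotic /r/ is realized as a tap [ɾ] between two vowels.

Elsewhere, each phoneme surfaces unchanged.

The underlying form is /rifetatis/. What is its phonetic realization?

[riveɾaɾis]

/r/ (word-initial) fails the environment for rule 3, so it stays [r].
/i/ — not in any rule's target class → [i].
/f/ meets the environment for rule 2 (between two vowels) → [v].
/e/ stays [e].
/t/ meets the environment for rule 1 (between two vowels) → [ɾ].
/a/ (between /t/ and /t/) is unaffected → [a].
/t/ meets the environment for rule 1 (between two vowels) → [ɾ].
/i/ (between /t/ and /s/): no rule targets it → [i].
/s/ (word-final) is in the target of rule 2 but the environment (between two vowels) is not met → [s].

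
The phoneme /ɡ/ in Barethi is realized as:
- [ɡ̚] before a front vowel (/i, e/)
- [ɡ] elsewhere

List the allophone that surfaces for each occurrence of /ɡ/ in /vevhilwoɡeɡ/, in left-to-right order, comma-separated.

Occurrence 1 (position 9): before a front vowel (/i, e/) → [ɡ̚].
Occurrence 2 (position 11): no conditioning environment matches → elsewhere allophone [ɡ].

[ɡ̚], [ɡ]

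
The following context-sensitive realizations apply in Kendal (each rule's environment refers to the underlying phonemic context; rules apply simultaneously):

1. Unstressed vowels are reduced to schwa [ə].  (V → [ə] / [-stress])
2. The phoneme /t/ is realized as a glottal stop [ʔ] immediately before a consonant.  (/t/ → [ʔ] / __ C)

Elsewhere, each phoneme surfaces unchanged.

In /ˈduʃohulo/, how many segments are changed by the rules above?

3

Segments that undergo a rule: /o/ → [ə] (rule 1); /u/ → [ə] (rule 1); /o/ → [ə] (rule 1).
All other segments surface unchanged.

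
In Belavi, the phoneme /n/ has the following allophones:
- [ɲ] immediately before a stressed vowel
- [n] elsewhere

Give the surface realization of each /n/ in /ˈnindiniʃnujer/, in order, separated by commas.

[ɲ], [n], [n], [n]

Occurrence 1 (position 1): immediately before a stressed vowel → [ɲ].
Occurrence 2 (position 3): no conditioning environment matches → elsewhere allophone [n].
Occurrence 3 (position 6): no conditioning environment matches → elsewhere allophone [n].
Occurrence 4 (position 9): no conditioning environment matches → elsewhere allophone [n].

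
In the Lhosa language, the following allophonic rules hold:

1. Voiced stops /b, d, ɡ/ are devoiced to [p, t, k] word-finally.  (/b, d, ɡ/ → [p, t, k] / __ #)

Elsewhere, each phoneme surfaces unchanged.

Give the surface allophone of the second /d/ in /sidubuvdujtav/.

/d/ (between /v/ and /u/) is in the target of rule 1 but the environment (word-finally) is not met → [d].

[d]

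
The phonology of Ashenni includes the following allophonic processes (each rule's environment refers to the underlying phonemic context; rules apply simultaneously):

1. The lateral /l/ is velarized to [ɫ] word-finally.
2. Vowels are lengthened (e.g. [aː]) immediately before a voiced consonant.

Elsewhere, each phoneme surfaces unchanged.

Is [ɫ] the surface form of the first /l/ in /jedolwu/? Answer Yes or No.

No

/l/ — between /o/ and /w/; rule 1 does not apply here → [l].
The actual realization is [l], not [ɫ].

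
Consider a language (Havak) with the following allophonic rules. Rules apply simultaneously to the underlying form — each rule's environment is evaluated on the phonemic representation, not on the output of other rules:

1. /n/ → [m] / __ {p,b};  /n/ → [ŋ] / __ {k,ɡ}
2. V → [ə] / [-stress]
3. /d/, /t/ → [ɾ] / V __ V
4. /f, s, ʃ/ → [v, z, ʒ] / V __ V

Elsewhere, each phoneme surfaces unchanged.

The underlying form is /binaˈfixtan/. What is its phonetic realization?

[bənəˈvixtən]

/i/ meets the environment for rule 2 (in an unstressed syllable) → [ə].
/n/ (between /i/ and /a/) fails the environment for rule 1, so it stays [n].
/a/ (between /n/ and /f/): in an unstressed syllable, so rule 2 applies → [ə].
Rule 4 applies to /f/ (between /a/ and /i/: between two vowels) → [v].
/i/ (between /f/ and /x/): rule 2 targets it, but not in an unstressed syllable → unchanged [i].
/t/ (between /x/ and /a/) fails the environment for rule 3, so it stays [t].
/a/ — between /t/ and /n/, in an unstressed syllable — surfaces as [ə] (rule 2).
/n/ (word-final): rule 1 targets it, but not before a labial or velar stop → unchanged [n].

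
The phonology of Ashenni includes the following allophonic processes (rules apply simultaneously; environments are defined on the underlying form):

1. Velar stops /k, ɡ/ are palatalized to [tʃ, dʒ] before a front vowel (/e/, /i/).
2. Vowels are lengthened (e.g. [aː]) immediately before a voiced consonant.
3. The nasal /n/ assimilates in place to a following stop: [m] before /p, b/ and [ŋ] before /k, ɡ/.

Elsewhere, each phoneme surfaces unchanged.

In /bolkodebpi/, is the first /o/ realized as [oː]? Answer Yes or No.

/o/ (between /b/ and /l/): before a voiced consonant, so rule 2 applies → [oː].
The actual realization is [oː], which matches [oː].

Yes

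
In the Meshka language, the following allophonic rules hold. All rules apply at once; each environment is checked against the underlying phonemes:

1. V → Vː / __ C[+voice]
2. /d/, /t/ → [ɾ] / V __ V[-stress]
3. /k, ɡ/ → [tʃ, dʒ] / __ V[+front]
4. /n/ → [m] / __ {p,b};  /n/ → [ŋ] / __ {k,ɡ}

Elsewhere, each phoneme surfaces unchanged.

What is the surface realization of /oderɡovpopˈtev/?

/o/ (word-initial) occurs before a voiced consonant → [oː] by rule 1.
/d/ meets the environment for rule 2 (between a vowel and a following unstressed vowel) → [ɾ].
/e/ (between /d/ and /r/) occurs before a voiced consonant → [eː] by rule 1.
/ɡ/ — between /r/ and /o/; rule 3 does not apply here → [ɡ].
/o/ (between /ɡ/ and /v/) occurs before a voiced consonant → [oː] by rule 1.
/o/ (between /p/ and /p/) is in the target of rule 1 but the environment (before a voiced consonant) is not met → [o].
/t/ (between /p/ and /e/) is in the target of rule 2 but the environment (between a vowel and a following unstressed vowel) is not met → [t].
/e/ meets the environment for rule 1 (before a voiced consonant) → [eː].

[oːɾeːrɡoːvpopˈteːv]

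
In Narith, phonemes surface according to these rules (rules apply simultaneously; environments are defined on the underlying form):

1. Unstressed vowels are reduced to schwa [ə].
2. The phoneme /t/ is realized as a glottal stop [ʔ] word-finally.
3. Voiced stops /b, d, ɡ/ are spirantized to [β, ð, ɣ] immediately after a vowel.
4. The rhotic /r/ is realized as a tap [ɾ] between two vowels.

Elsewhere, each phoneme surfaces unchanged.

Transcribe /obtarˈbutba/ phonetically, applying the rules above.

/o/ (word-initial): in an unstressed syllable, so rule 1 applies → [ə].
/b/ (between /o/ and /t/): immediately after a vowel, so rule 3 applies → [β].
/t/ (between /b/ and /a/) is in the target of rule 2 but the environment (word-finally) is not met → [t].
/a/ (between /t/ and /r/) occurs in an unstressed syllable → [ə] by rule 1.
/r/ (between /a/ and /b/) fails the environment for rule 4, so it stays [r].
/b/ (between /r/ and /u/) is in the target of rule 3 but the environment (immediately after a vowel) is not met → [b].
/u/ (between /b/ and /t/) fails the environment for rule 1, so it stays [u].
/t/ (between /u/ and /b/): rule 2 targets it, but not word-finally → unchanged [t].
/b/ (between /t/ and /a/): rule 3 targets it, but not immediately after a vowel → unchanged [b].
/a/ (word-final) occurs in an unstressed syllable → [ə] by rule 1.

[əβtərˈbutbə]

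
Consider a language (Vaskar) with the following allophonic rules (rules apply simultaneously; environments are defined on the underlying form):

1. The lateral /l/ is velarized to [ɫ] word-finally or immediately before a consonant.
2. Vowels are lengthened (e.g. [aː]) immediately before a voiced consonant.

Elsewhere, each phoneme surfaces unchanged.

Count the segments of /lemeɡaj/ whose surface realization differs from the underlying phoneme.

Segments that undergo a rule: /e/ → [eː] (rule 2); /e/ → [eː] (rule 2); /a/ → [aː] (rule 2).
All other segments surface unchanged.

3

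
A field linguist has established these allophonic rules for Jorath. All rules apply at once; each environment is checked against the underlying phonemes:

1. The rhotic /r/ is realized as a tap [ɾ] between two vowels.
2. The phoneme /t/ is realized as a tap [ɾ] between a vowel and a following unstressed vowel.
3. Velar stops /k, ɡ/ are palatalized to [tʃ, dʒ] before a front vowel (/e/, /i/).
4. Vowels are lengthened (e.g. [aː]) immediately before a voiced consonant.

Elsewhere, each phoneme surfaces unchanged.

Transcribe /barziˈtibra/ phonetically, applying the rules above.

/b/ (word-initial) is unaffected → [b].
/a/ meets the environment for rule 4 (before a voiced consonant) → [aː].
/r/ (between /a/ and /z/) fails the environment for rule 1, so it stays [r].
/z/ (between /r/ and /i/): no rule targets it → [z].
/i/ (between /z/ and /t/): rule 4 targets it, but not before a voiced consonant → unchanged [i].
/t/ — between /i/ and /i/; rule 2 does not apply here → [t].
/i/ (between /t/ and /b/) occurs before a voiced consonant → [iː] by rule 4.
/b/ stays [b].
/r/ (between /b/ and /a/) fails the environment for rule 1, so it stays [r].
/a/ — word-final; rule 4 does not apply here → [a].

[baːrziˈtiːbra]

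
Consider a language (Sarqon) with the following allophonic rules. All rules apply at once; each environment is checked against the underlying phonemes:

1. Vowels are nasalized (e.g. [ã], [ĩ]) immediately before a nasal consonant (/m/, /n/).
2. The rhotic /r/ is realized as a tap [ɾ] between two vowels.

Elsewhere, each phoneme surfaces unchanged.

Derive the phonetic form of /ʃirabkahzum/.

/ʃ/ (word-initial): no rule targets it → [ʃ].
/i/ (between /ʃ/ and /r/) is in the target of rule 1 but the environment (before a nasal consonant) is not met → [i].
/r/ (between /i/ and /a/): between two vowels, so rule 2 applies → [ɾ].
/a/ — between /r/ and /b/; rule 1 does not apply here → [a].
/b/ stays [b].
/k/ — not in any rule's target class → [k].
/a/ (between /k/ and /h/) fails the environment for rule 1, so it stays [a].
/h/ (between /a/ and /z/): no rule targets it → [h].
/z/ — not in any rule's target class → [z].
/u/ (between /z/ and /m/) occurs before a nasal consonant → [ũ] by rule 1.
/m/ (word-final): no rule targets it → [m].

[ʃiɾabkahzũm]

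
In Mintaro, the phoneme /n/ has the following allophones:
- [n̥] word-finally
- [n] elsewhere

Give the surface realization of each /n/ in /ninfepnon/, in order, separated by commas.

[n], [n], [n], [n̥]

Occurrence 1 (position 1): no conditioning environment matches → elsewhere allophone [n].
Occurrence 2 (position 3): no conditioning environment matches → elsewhere allophone [n].
Occurrence 3 (position 7): no conditioning environment matches → elsewhere allophone [n].
Occurrence 4 (position 9): word-finally → [n̥].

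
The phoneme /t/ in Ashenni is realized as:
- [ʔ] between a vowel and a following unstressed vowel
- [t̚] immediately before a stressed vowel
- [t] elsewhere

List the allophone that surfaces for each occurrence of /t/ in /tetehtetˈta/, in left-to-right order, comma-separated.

Occurrence 1 (position 1): no conditioning environment matches → elsewhere allophone [t].
Occurrence 2 (position 3): between a vowel and a following unstressed vowel → [ʔ].
Occurrence 3 (position 6): no conditioning environment matches → elsewhere allophone [t].
Occurrence 4 (position 8): no conditioning environment matches → elsewhere allophone [t].
Occurrence 5 (position 9): immediately before a stressed vowel → [t̚].

[t], [ʔ], [t], [t], [t̚]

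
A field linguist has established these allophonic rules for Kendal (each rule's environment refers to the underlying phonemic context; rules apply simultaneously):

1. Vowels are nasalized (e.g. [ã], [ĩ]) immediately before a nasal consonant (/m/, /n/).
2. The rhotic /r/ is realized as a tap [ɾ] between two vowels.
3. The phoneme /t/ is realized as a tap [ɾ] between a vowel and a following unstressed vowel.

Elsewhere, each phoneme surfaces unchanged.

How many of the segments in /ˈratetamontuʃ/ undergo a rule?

Segments that undergo a rule: /t/ → [ɾ] (rule 3); /t/ → [ɾ] (rule 3); /a/ → [ã] (rule 1); /o/ → [õ] (rule 1).
All other segments surface unchanged.

4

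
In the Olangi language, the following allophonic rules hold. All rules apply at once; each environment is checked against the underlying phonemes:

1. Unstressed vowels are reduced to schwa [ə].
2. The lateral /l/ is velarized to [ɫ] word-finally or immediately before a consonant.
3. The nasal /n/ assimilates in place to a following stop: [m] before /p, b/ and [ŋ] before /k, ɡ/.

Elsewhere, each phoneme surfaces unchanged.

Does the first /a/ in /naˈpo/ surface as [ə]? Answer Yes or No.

Yes

/a/ meets the environment for rule 1 (in an unstressed syllable) → [ə].
The actual realization is [ə], which matches [ə].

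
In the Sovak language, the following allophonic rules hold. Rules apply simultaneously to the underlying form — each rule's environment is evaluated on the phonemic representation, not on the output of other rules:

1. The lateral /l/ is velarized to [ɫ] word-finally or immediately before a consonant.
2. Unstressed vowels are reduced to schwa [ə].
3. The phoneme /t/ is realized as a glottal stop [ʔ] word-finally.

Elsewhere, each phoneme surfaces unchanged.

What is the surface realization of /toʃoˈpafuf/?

[təʃəˈpafəf]

/t/ (word-initial) fails the environment for rule 3, so it stays [t].
/o/ (between /t/ and /ʃ/): in an unstressed syllable, so rule 2 applies → [ə].
/ʃ/ — not in any rule's target class → [ʃ].
/o/ — between /ʃ/ and /p/, in an unstressed syllable — surfaces as [ə] (rule 2).
/p/ stays [p].
/a/ (between /p/ and /f/) is in the target of rule 2 but the environment (in an unstressed syllable) is not met → [a].
/f/ (between /a/ and /u/) is unaffected → [f].
Rule 2 applies to /u/ (between /f/ and /f/: in an unstressed syllable) → [ə].
/f/ (word-final): no rule targets it → [f].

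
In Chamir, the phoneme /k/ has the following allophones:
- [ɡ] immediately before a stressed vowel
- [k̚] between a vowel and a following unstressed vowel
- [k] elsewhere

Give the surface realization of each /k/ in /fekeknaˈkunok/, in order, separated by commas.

Occurrence 1 (position 3): between a vowel and a following unstressed vowel → [k̚].
Occurrence 2 (position 5): no conditioning environment matches → elsewhere allophone [k].
Occurrence 3 (position 8): immediately before a stressed vowel → [ɡ].
Occurrence 4 (position 12): no conditioning environment matches → elsewhere allophone [k].

[k̚], [k], [ɡ], [k]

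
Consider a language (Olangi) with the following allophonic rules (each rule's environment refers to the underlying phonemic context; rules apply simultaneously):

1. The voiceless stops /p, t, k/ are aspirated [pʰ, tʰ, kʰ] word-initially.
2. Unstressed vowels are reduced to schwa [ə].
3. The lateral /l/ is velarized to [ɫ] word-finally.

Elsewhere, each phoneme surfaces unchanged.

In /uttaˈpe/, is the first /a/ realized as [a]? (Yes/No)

Rule 2 applies to /a/ (between /t/ and /p/: in an unstressed syllable) → [ə].
The actual realization is [ə], not [a].

No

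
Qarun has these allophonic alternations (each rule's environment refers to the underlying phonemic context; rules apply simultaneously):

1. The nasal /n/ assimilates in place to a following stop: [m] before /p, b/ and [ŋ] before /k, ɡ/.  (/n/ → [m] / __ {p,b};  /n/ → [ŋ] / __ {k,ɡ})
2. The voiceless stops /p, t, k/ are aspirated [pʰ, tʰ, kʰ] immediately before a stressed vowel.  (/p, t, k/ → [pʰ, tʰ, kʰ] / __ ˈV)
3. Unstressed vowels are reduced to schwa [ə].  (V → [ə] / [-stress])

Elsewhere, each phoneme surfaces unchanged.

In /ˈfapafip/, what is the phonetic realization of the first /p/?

[p]

/p/ (between /a/ and /a/) is in the target of rule 2 but the environment (immediately before a stressed vowel) is not met → [p].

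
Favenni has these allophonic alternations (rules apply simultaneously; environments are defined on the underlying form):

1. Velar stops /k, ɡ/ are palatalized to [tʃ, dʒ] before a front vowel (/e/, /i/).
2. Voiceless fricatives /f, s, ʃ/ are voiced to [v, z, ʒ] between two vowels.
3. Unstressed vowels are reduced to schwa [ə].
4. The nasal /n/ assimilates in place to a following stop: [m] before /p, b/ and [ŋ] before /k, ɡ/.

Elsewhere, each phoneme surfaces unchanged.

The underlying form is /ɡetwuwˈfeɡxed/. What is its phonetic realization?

[dʒətwəwˈfeɡxəd]

/ɡ/ (word-initial): before a front vowel, so rule 1 applies → [dʒ].
Rule 3 applies to /e/ (between /ɡ/ and /t/: in an unstressed syllable) → [ə].
/t/ — not in any rule's target class → [t].
/w/ (between /t/ and /u/) is unaffected → [w].
/u/ — between /w/ and /w/, in an unstressed syllable — surfaces as [ə] (rule 3).
/w/ stays [w].
/f/ — between /w/ and /e/; rule 2 does not apply here → [f].
/e/ (between /f/ and /ɡ/): rule 3 targets it, but not in an unstressed syllable → unchanged [e].
/ɡ/ — between /e/ and /x/; rule 1 does not apply here → [ɡ].
/x/ stays [x].
/e/ (between /x/ and /d/): in an unstressed syllable, so rule 3 applies → [ə].
/d/ (word-final): no rule targets it → [d].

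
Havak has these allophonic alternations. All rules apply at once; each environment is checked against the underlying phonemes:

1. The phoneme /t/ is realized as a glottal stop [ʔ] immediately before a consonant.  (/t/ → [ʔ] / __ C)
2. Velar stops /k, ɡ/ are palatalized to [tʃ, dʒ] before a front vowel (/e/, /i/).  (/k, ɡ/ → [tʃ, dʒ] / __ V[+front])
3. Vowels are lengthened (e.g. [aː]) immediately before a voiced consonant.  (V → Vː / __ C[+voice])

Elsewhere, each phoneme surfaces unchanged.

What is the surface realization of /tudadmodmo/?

/t/ (word-initial) is in the target of rule 1 but the environment (immediately before a consonant) is not met → [t].
/u/ — between /t/ and /d/, before a voiced consonant — surfaces as [uː] (rule 3).
/d/ stays [d].
/a/ (between /d/ and /d/): before a voiced consonant, so rule 3 applies → [aː].
/d/ — not in any rule's target class → [d].
/m/ — not in any rule's target class → [m].
Rule 3 applies to /o/ (between /m/ and /d/: before a voiced consonant) → [oː].
/d/ — not in any rule's target class → [d].
/m/ — not in any rule's target class → [m].
/o/ (word-final) fails the environment for rule 3, so it stays [o].

[tuːdaːdmoːdmo]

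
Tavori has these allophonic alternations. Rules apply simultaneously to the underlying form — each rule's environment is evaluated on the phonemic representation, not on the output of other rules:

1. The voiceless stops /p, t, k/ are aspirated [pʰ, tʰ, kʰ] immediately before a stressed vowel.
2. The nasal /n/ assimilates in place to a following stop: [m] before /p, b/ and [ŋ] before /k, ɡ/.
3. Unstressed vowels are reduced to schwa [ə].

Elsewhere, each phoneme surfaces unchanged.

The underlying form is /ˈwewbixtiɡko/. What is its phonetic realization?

/w/ (word-initial): no rule targets it → [w].
/e/ (between /w/ and /w/): rule 3 targets it, but not in an unstressed syllable → unchanged [e].
/w/ — not in any rule's target class → [w].
/b/ — not in any rule's target class → [b].
/i/ (between /b/ and /x/): in an unstressed syllable, so rule 3 applies → [ə].
/x/ — not in any rule's target class → [x].
/t/ (between /x/ and /i/) is in the target of rule 1 but the environment (immediately before a stressed vowel) is not met → [t].
Rule 3 applies to /i/ (between /t/ and /ɡ/: in an unstressed syllable) → [ə].
/ɡ/ stays [ɡ].
/k/ (between /ɡ/ and /o/): rule 1 targets it, but not immediately before a stressed vowel → unchanged [k].
/o/ meets the environment for rule 3 (in an unstressed syllable) → [ə].

[ˈwewbəxtəɡkə]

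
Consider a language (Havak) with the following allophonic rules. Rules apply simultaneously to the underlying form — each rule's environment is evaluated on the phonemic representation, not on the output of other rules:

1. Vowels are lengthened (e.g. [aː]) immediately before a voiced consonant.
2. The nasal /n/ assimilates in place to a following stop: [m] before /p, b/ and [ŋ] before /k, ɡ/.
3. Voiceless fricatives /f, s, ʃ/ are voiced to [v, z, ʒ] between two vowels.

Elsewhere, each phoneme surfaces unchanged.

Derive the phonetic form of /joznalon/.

/j/ (word-initial) is unaffected → [j].
/o/ — between /j/ and /z/, before a voiced consonant — surfaces as [oː] (rule 1).
/z/ — not in any rule's target class → [z].
/n/ (between /z/ and /a/) is in the target of rule 2 but the environment (before a labial or velar stop) is not met → [n].
/a/ (between /n/ and /l/) occurs before a voiced consonant → [aː] by rule 1.
/l/ (between /a/ and /o/) is unaffected → [l].
Rule 1 applies to /o/ (between /l/ and /n/: before a voiced consonant) → [oː].
/n/ (word-final): rule 2 targets it, but not before a labial or velar stop → unchanged [n].

[joːznaːloːn]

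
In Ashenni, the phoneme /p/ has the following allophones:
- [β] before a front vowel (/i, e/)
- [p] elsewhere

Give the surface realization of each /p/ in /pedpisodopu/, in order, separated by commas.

[β], [β], [p]

Occurrence 1 (position 1): before a front vowel (/i, e/) → [β].
Occurrence 2 (position 4): before a front vowel (/i, e/) → [β].
Occurrence 3 (position 10): no conditioning environment matches → elsewhere allophone [p].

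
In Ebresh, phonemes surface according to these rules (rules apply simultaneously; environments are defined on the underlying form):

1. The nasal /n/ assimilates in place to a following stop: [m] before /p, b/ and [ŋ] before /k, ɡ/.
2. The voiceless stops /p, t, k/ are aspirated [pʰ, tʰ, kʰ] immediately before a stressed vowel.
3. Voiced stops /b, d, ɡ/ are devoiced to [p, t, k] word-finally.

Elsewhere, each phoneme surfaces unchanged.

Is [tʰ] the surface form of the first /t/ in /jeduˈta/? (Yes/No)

/t/ meets the environment for rule 2 (immediately before a stressed vowel) → [tʰ].
The actual realization is [tʰ], which matches [tʰ].

Yes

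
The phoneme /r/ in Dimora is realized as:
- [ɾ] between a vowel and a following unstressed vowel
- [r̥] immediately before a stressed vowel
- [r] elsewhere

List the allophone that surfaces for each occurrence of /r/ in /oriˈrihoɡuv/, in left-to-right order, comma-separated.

Occurrence 1 (position 2): between a vowel and a following unstressed vowel → [ɾ].
Occurrence 2 (position 4): immediately before a stressed vowel → [r̥].

[ɾ], [r̥]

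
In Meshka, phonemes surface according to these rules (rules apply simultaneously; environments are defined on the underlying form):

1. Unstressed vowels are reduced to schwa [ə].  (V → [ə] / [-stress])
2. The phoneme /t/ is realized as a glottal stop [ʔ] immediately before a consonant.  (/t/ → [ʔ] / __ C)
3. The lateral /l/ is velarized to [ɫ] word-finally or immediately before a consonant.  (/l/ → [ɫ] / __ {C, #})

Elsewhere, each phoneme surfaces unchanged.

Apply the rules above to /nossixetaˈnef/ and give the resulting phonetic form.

/n/ stays [n].
/o/ (between /n/ and /s/) occurs in an unstressed syllable → [ə] by rule 1.
/s/ — not in any rule's target class → [s].
/s/ — not in any rule's target class → [s].
/i/ (between /s/ and /x/): in an unstressed syllable, so rule 1 applies → [ə].
/x/ (between /i/ and /e/) is unaffected → [x].
Rule 1 applies to /e/ (between /x/ and /t/: in an unstressed syllable) → [ə].
/t/ (between /e/ and /a/) fails the environment for rule 2, so it stays [t].
/a/ (between /t/ and /n/) occurs in an unstressed syllable → [ə] by rule 1.
/n/ (between /a/ and /e/) is unaffected → [n].
/e/ (between /n/ and /f/) is in the target of rule 1 but the environment (in an unstressed syllable) is not met → [e].
/f/ stays [f].

[nəssəxətəˈnef]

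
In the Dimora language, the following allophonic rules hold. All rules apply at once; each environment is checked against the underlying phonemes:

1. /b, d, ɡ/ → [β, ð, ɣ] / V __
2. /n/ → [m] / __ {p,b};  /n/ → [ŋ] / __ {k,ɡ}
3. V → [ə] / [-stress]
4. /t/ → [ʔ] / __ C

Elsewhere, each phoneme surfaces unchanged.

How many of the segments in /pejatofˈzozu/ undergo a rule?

Segments that undergo a rule: /e/ → [ə] (rule 3); /a/ → [ə] (rule 3); /o/ → [ə] (rule 3); /u/ → [ə] (rule 3).
All other segments surface unchanged.

4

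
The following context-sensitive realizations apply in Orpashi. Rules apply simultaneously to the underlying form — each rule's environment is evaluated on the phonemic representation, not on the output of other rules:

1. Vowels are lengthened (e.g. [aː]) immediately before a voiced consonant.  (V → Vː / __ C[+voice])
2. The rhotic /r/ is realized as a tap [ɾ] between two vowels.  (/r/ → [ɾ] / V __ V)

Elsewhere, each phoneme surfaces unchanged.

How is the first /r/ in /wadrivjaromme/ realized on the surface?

[r]

/r/ (between /d/ and /i/) is in the target of rule 2 but the environment (between two vowels) is not met → [r].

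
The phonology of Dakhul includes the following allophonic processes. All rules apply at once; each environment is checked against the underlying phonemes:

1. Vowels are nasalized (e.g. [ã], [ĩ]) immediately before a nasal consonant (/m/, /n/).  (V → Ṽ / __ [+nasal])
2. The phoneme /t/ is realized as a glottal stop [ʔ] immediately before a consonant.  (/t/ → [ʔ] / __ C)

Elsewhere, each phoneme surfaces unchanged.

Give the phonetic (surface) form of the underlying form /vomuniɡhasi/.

[võmũniɡhasi]

/v/ (word-initial): no rule targets it → [v].
Rule 1 applies to /o/ (between /v/ and /m/: before a nasal consonant) → [õ].
/m/ (between /o/ and /u/) is unaffected → [m].
/u/ (between /m/ and /n/): before a nasal consonant, so rule 1 applies → [ũ].
/n/ (between /u/ and /i/) is unaffected → [n].
/i/ (between /n/ and /ɡ/) is in the target of rule 1 but the environment (before a nasal consonant) is not met → [i].
/ɡ/ (between /i/ and /h/) is unaffected → [ɡ].
/h/ stays [h].
/a/ (between /h/ and /s/): rule 1 targets it, but not before a nasal consonant → unchanged [a].
/s/ stays [s].
/i/ (word-final): rule 1 targets it, but not before a nasal consonant → unchanged [i].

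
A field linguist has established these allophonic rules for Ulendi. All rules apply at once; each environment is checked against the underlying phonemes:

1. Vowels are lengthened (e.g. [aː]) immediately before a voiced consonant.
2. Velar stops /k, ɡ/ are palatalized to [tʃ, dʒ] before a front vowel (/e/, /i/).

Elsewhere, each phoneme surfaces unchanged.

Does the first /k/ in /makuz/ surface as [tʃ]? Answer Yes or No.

No

/k/ — between /a/ and /u/; rule 2 does not apply here → [k].
The actual realization is [k], not [tʃ].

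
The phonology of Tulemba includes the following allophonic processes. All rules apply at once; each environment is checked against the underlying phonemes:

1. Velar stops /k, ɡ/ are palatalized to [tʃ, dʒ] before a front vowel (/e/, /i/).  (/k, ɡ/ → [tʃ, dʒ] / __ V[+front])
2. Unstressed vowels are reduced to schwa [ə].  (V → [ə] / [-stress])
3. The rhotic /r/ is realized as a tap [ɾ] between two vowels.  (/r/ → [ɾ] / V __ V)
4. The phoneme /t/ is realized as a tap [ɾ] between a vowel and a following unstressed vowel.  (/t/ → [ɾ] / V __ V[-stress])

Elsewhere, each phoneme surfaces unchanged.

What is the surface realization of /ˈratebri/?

[ˈraɾəbrə]

/r/ (word-initial) fails the environment for rule 3, so it stays [r].
/a/ — between /r/ and /t/; rule 2 does not apply here → [a].
/t/ (between /a/ and /e/) occurs between a vowel and a following unstressed vowel → [ɾ] by rule 4.
/e/ (between /t/ and /b/): in an unstressed syllable, so rule 2 applies → [ə].
/b/ — not in any rule's target class → [b].
/r/ — between /b/ and /i/; rule 3 does not apply here → [r].
Rule 2 applies to /i/ (word-final: in an unstressed syllable) → [ə].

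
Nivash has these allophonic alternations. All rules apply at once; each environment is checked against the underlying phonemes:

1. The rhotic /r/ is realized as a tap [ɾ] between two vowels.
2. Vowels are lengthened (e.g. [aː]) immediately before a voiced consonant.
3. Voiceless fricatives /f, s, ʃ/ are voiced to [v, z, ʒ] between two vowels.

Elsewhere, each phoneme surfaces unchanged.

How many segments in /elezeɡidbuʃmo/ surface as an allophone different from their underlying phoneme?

4

Segments that undergo a rule: /e/ → [eː] (rule 2); /e/ → [eː] (rule 2); /e/ → [eː] (rule 2); /i/ → [iː] (rule 2).
All other segments surface unchanged.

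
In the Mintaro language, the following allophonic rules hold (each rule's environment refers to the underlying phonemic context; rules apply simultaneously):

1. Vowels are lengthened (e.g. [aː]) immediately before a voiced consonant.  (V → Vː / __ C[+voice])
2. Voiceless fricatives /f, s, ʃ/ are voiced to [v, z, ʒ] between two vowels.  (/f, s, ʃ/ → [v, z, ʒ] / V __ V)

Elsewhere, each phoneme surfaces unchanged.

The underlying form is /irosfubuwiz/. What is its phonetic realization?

[iːrosfuːbuːwiːz]

/i/ meets the environment for rule 1 (before a voiced consonant) → [iː].
/r/ (between /i/ and /o/): no rule targets it → [r].
/o/ (between /r/ and /s/) is in the target of rule 1 but the environment (before a voiced consonant) is not met → [o].
/s/ (between /o/ and /f/) fails the environment for rule 2, so it stays [s].
/f/ (between /s/ and /u/) is in the target of rule 2 but the environment (between two vowels) is not met → [f].
/u/ (between /f/ and /b/) occurs before a voiced consonant → [uː] by rule 1.
/b/ (between /u/ and /u/) is unaffected → [b].
/u/ meets the environment for rule 1 (before a voiced consonant) → [uː].
/w/ (between /u/ and /i/) is unaffected → [w].
/i/ — between /w/ and /z/, before a voiced consonant — surfaces as [iː] (rule 1).
/z/ — not in any rule's target class → [z].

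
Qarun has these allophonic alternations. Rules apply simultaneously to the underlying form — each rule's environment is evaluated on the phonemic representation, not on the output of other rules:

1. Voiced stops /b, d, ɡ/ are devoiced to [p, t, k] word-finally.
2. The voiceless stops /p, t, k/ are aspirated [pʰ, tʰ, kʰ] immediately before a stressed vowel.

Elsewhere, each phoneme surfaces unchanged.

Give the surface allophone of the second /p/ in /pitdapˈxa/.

/p/ (between /a/ and /x/): rule 2 targets it, but not immediately before a stressed vowel → unchanged [p].

[p]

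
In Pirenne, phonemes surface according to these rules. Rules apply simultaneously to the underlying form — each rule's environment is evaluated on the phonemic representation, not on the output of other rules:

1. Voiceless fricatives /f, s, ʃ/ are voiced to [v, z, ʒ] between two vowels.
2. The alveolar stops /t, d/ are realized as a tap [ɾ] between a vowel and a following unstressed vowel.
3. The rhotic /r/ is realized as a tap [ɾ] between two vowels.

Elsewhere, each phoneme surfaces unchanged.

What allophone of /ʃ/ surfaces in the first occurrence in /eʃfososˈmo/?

/ʃ/ — between /e/ and /f/; rule 1 does not apply here → [ʃ].

[ʃ]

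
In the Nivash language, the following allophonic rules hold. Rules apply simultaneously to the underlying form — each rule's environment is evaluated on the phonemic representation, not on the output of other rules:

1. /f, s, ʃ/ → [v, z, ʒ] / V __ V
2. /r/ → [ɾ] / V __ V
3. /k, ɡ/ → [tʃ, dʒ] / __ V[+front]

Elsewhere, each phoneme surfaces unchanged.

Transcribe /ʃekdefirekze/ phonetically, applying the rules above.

[ʃekdeviɾekze]

/ʃ/ — word-initial; rule 1 does not apply here → [ʃ].
/e/ stays [e].
/k/ (between /e/ and /d/): rule 3 targets it, but not before a front vowel → unchanged [k].
/d/ (between /k/ and /e/) is unaffected → [d].
/e/ (between /d/ and /f/): no rule targets it → [e].
/f/ — between /e/ and /i/, between two vowels — surfaces as [v] (rule 1).
/i/ (between /f/ and /r/): no rule targets it → [i].
Rule 2 applies to /r/ (between /i/ and /e/: between two vowels) → [ɾ].
/e/ — not in any rule's target class → [e].
/k/ (between /e/ and /z/) is in the target of rule 3 but the environment (before a front vowel) is not met → [k].
/z/ — not in any rule's target class → [z].
/e/ — not in any rule's target class → [e].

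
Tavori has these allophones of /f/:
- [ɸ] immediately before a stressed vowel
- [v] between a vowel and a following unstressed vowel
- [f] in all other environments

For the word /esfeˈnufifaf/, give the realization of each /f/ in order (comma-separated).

Occurrence 1 (position 3): no conditioning environment matches → elsewhere allophone [f].
Occurrence 2 (position 7): between a vowel and a following unstressed vowel → [v].
Occurrence 3 (position 9): between a vowel and a following unstressed vowel → [v].
Occurrence 4 (position 11): no conditioning environment matches → elsewhere allophone [f].

[f], [v], [v], [f]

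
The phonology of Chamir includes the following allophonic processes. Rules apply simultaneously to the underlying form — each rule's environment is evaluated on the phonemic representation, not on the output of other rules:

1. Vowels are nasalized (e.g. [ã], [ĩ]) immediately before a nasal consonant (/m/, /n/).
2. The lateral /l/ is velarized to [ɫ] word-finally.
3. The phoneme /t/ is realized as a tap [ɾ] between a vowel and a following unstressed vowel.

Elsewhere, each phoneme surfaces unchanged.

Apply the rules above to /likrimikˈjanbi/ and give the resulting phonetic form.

[likrĩmikˈjãnbi]

/l/ (word-initial) is in the target of rule 2 but the environment (word-finally) is not met → [l].
/i/ — between /l/ and /k/; rule 1 does not apply here → [i].
/i/ (between /r/ and /m/) occurs before a nasal consonant → [ĩ] by rule 1.
/i/ (between /m/ and /k/): rule 1 targets it, but not before a nasal consonant → unchanged [i].
Rule 1 applies to /a/ (between /j/ and /n/: before a nasal consonant) → [ã].
/i/ (word-final): rule 1 targets it, but not before a nasal consonant → unchanged [i].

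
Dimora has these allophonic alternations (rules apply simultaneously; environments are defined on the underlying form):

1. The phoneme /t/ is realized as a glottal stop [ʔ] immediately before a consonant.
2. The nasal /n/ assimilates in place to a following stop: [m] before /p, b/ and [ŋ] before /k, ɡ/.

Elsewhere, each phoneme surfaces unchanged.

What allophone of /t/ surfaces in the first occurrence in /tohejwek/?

/t/ (word-initial) fails the environment for rule 1, so it stays [t].

[t]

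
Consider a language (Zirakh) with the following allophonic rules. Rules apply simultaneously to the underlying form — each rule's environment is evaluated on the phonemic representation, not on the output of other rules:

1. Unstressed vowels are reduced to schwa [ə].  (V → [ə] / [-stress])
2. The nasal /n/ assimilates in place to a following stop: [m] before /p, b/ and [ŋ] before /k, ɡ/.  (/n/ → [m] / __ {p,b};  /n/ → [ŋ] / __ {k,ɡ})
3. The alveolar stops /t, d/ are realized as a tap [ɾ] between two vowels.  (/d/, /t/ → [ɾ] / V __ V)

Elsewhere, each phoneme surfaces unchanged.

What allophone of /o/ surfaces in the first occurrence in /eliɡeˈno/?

[o]

/o/ (word-final): rule 1 targets it, but not in an unstressed syllable → unchanged [o].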